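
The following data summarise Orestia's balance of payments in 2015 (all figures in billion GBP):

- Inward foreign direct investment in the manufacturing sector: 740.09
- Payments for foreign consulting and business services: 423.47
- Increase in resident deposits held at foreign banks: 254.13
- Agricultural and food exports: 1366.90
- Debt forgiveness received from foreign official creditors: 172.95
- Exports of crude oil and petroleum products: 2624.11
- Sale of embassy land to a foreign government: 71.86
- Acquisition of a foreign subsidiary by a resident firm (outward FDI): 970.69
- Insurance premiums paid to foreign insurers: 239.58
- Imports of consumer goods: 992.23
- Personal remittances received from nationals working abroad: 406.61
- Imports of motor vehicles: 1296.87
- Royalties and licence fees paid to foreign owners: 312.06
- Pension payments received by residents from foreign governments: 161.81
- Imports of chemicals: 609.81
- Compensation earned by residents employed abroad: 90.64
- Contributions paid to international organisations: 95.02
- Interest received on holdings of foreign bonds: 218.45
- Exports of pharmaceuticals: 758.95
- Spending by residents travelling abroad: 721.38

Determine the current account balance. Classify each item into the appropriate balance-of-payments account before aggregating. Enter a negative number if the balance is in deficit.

937.05

Goods: -992.23 + 758.95 - 609.81 - 1296.87 + 1366.90 + 2624.11 = 1851.05
Services: -423.47 - 312.06 - 239.58 - 721.38 = -1696.49
Primary income: 218.45 + 90.64 = 309.09
Secondary income: 161.81 - 95.02 + 406.61 = 473.40
Current account = 1851.05 + (-1696.49) + 309.09 + 473.40 = 937.05
(Excluded from the current account — financial account: inward foreign direct investment in the manufacturing sector 740.09, increase in resident deposits held at foreign banks 254.13, acquisition of a foreign subsidiary by a resident firm (outward FDI) 970.69; capital account: debt forgiveness received from foreign official creditors 172.95, sale of embassy land to a foreign government 71.86.)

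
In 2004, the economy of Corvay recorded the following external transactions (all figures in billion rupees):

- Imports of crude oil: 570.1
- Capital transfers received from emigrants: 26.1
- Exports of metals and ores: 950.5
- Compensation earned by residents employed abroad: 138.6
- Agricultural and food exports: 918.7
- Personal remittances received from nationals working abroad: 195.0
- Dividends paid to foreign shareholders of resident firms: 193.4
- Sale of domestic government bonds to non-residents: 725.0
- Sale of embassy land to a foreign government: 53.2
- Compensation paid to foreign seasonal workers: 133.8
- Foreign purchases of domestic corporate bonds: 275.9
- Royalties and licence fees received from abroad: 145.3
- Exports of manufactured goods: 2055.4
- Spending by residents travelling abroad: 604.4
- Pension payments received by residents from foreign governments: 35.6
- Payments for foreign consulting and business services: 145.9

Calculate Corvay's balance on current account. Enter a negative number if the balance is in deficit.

2791.5

Goods: 950.5 + 2055.4 + 918.7 - 570.1 = 3354.5
Services: -145.9 - 604.4 + 145.3 = -605.0
Primary income: -133.8 - 193.4 + 138.6 = -188.6
Secondary income: 195.0 + 35.6 = 230.6
Current account = 3354.5 + (-605.0) + (-188.6) + 230.6 = 2791.5
(Excluded from the current account — capital account: capital transfers received from emigrants 26.1, sale of embassy land to a foreign government 53.2; financial account: sale of domestic government bonds to non-residents 725.0, foreign purchases of domestic corporate bonds 275.9.)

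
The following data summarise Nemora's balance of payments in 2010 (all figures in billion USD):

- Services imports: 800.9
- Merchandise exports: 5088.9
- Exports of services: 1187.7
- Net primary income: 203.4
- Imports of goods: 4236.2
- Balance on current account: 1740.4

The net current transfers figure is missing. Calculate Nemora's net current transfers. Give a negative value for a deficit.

297.5

Current account = goods balance + services balance + net primary income + net secondary income
Sum of the known components = 1442.9
Net current transfers = CA - (known components) = 1740.4 - 1442.9 = 297.5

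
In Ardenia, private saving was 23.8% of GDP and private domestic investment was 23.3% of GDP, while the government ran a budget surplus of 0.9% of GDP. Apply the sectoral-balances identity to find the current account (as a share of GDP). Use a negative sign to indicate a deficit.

By the sectoral-balances identity, CA = (S_private - I) + (T - G).
Private balance = 23.8 - 23.3 = 0.5
Government balance (T - G) = 0.9
CA = 0.5 + 0.9 = 1.4

1.4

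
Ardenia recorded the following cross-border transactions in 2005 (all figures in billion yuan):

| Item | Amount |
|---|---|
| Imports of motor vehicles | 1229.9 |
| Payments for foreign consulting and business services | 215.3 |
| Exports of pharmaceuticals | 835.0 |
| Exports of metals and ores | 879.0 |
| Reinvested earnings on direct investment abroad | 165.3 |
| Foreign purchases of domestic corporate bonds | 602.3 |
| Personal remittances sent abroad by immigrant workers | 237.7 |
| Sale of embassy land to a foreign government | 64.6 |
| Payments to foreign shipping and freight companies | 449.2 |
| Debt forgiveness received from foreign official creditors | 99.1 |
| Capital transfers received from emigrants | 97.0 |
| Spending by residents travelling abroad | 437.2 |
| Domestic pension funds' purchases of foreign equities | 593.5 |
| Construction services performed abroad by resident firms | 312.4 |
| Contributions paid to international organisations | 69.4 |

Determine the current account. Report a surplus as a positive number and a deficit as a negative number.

Goods: 835.0 - 1229.9 + 879.0 = 484.1
Services: -437.2 - 215.3 - 449.2 + 312.4 = -789.3
Primary income: 165.3
Secondary income: -69.4 - 237.7 = -307.1
Current account = 484.1 + (-789.3) + 165.3 + (-307.1) = -447.0
(Excluded from the current account — financial account: foreign purchases of domestic corporate bonds 602.3, domestic pension funds' purchases of foreign equities 593.5; capital account: sale of embassy land to a foreign government 64.6, debt forgiveness received from foreign official creditors 99.1, capital transfers received from emigrants 97.0.)

-447.0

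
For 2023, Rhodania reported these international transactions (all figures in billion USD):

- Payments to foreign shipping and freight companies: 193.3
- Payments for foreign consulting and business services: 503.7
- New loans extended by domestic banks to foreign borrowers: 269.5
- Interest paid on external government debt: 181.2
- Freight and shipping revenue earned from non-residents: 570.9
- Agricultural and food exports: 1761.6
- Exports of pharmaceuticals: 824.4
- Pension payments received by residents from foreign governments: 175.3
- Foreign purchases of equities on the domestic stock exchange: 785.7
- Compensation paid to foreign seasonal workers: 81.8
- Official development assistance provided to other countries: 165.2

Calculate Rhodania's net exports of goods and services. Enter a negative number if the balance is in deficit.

Goods: 1761.6 + 824.4 = 2586.0
Services: -503.7 - 193.3 + 570.9 = -126.1
Trade balance = 2586.0 + (-126.1) = 2459.9
(Excluded from the trade balance — financial account: new loans extended by domestic banks to foreign borrowers 269.5, foreign purchases of equities on the domestic stock exchange 785.7; primary income: interest paid on external government debt 181.2, compensation paid to foreign seasonal workers 81.8; secondary income: pension payments received by residents from foreign governments 175.3, official development assistance provided to other countries 165.2.)

2459.9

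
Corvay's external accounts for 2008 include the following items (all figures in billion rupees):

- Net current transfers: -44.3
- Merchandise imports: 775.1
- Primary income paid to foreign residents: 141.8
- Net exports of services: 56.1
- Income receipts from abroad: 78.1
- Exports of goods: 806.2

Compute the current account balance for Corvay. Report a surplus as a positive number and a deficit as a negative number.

Goods balance = 806.2 - 775.1 = 31.1
Services balance = 56.1
Trade balance (goods + services) = 31.1 + 56.1 = 87.2
Net primary income = 78.1 - 141.8 = -63.7
Net secondary income = -44.3
Current account = 87.2 + (-63.7) + (-44.3) = -20.8

-20.8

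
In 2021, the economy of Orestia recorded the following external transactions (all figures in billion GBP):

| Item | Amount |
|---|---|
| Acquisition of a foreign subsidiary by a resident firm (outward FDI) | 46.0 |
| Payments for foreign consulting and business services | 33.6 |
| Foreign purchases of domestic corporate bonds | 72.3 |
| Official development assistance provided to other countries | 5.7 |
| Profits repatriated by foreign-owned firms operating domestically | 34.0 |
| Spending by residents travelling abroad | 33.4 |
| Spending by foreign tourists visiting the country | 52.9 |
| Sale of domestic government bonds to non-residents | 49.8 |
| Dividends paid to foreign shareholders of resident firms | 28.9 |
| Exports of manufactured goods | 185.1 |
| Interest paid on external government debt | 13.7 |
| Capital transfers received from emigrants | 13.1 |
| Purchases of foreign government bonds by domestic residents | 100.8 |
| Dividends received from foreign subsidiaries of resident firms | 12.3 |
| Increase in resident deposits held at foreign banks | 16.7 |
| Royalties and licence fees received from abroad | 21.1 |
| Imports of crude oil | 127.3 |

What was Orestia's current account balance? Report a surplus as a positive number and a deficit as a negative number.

Goods: -127.3 + 185.1 = 57.8
Services: 52.9 - 33.4 - 33.6 + 21.1 = 7.0
Primary income: 12.3 - 34.0 - 28.9 - 13.7 = -64.3
Secondary income: -5.7
Current account = 57.8 + 7.0 + (-64.3) + (-5.7) = -5.2
(Excluded from the current account — financial account: acquisition of a foreign subsidiary by a resident firm (outward FDI) 46.0, foreign purchases of domestic corporate bonds 72.3, sale of domestic government bonds to non-residents 49.8, purchases of foreign government bonds by domestic residents 100.8, increase in resident deposits held at foreign banks 16.7; capital account: capital transfers received from emigrants 13.1.)

-5.2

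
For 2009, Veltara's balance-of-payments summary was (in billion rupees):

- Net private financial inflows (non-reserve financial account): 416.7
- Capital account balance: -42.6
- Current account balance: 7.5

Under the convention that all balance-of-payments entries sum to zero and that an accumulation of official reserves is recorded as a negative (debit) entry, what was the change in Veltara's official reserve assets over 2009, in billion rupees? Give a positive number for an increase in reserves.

Official reserve transactions balance = -(7.5 + (-42.6) + 416.7) = -381.6
An accumulation of reserves is recorded as a debit (negative entry), so the change in the stock of reserves is the negative of that balance.
Change in official reserves = -(-381.6) = 381.6

381.6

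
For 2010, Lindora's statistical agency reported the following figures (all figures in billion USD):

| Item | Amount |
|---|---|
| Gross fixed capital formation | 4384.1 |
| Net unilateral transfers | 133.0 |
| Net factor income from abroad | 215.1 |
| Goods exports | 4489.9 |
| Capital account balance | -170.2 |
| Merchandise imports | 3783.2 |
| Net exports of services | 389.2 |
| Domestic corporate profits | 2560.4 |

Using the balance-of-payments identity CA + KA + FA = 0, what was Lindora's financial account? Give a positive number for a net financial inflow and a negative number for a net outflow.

-1273.8

Goods balance = 4489.9 - 3783.2 = 706.7
Services balance = 389.2
Trade balance (goods + services) = 706.7 + 389.2 = 1095.9
Net primary income = 215.1
Net secondary income = 133.0
Current account = 1095.9 + 215.1 + 133.0 = 1444.0
Financial account = -(1444.0 + (-170.2)) = -1273.8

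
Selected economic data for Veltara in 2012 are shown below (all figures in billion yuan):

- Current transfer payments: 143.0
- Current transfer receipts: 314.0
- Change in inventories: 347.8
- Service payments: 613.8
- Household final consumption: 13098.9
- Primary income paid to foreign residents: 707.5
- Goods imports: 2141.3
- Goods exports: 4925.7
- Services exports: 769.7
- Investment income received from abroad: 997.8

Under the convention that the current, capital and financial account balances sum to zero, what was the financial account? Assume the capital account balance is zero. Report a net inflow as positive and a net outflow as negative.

-3401.6

Goods balance = 4925.7 - 2141.3 = 2784.4
Services balance = 769.7 - 613.8 = 155.9
Trade balance (goods + services) = 2784.4 + 155.9 = 2940.3
Net primary income = 997.8 - 707.5 = 290.3
Net secondary income = 314.0 - 143.0 = 171.0
Current account = 2940.3 + 290.3 + 171.0 = 3401.6
Financial account = -(3401.6) = -3401.6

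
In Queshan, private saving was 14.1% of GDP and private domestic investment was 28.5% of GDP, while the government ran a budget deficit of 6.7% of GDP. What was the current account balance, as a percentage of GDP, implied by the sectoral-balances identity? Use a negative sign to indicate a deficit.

By the sectoral-balances identity, CA = (S_private - I) + (T - G).
Private balance = 14.1 - 28.5 = -14.4
Government balance (T - G) = -6.7
CA = -14.4 + (-6.7) = -21.1

-21.1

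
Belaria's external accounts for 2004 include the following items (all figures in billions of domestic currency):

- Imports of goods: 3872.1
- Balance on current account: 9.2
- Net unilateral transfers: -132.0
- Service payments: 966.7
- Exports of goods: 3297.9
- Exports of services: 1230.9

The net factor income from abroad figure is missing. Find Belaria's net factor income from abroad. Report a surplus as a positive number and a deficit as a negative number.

Current account = goods balance + services balance + net primary income + net secondary income
Sum of the known components = -442.0
Net factor income from abroad = CA - (known components) = 9.2 - (-442.0) = 451.2

451.2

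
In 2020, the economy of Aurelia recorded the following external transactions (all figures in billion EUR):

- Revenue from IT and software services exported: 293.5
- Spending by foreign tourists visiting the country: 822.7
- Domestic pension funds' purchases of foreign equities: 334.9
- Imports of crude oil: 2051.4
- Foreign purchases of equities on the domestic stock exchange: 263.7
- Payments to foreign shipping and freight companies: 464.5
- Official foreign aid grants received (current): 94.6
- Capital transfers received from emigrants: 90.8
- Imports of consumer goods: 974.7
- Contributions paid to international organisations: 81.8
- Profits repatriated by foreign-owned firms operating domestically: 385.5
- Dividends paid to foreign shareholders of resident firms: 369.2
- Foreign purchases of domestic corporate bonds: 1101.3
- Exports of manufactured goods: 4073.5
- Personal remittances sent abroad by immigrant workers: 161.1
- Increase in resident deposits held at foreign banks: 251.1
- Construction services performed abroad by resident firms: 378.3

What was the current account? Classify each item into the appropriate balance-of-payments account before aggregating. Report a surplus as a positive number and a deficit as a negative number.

Goods: -2051.4 - 974.7 + 4073.5 = 1047.4
Services: -464.5 + 822.7 + 293.5 + 378.3 = 1030.0
Primary income: -369.2 - 385.5 = -754.7
Secondary income: 94.6 - 161.1 - 81.8 = -148.3
Current account = 1047.4 + 1030.0 + (-754.7) + (-148.3) = 1174.4
(Excluded from the current account — financial account: domestic pension funds' purchases of foreign equities 334.9, foreign purchases of equities on the domestic stock exchange 263.7, foreign purchases of domestic corporate bonds 1101.3, increase in resident deposits held at foreign banks 251.1; capital account: capital transfers received from emigrants 90.8.)

1174.4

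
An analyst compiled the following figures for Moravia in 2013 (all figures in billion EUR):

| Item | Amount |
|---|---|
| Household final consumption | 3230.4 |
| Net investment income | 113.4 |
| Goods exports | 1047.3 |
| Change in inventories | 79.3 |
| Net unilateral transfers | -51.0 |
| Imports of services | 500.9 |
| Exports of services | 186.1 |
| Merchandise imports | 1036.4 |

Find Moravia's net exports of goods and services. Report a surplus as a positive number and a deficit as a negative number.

-303.9

Goods balance = 1047.3 - 1036.4 = 10.9
Services balance = 186.1 - 500.9 = -314.8
Trade balance (goods + services) = 10.9 + (-314.8) = -303.9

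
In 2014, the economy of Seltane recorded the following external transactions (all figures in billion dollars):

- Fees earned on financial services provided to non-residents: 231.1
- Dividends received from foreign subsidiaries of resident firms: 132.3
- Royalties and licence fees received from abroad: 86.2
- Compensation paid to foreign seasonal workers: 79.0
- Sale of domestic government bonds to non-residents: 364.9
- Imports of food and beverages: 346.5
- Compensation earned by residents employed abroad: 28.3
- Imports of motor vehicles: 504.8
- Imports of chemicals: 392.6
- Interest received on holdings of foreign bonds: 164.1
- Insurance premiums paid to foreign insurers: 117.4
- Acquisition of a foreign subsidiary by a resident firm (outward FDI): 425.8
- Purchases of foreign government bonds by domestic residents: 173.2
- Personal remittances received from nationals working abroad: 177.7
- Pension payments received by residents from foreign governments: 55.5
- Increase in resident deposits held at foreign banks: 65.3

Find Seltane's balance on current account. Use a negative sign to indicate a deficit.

Goods: -504.8 - 392.6 - 346.5 = -1243.9
Services: 86.2 - 117.4 + 231.1 = 199.9
Primary income: -79.0 + 28.3 + 164.1 + 132.3 = 245.7
Secondary income: 177.7 + 55.5 = 233.2
Current account = (-1243.9) + 199.9 + 245.7 + 233.2 = -565.1
(Excluded from the current account — financial account: sale of domestic government bonds to non-residents 364.9, acquisition of a foreign subsidiary by a resident firm (outward FDI) 425.8, purchases of foreign government bonds by domestic residents 173.2, increase in resident deposits held at foreign banks 65.3.)

-565.1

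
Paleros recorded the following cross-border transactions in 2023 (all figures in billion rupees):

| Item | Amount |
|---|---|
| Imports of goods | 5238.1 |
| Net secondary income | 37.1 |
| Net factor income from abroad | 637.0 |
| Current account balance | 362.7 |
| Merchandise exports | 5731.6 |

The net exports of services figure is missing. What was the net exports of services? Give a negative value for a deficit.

Current account = goods balance + services balance + net primary income + net secondary income
Sum of the known components = 1167.6
Net exports of services = CA - (known components) = 362.7 - 1167.6 = -804.9

-804.9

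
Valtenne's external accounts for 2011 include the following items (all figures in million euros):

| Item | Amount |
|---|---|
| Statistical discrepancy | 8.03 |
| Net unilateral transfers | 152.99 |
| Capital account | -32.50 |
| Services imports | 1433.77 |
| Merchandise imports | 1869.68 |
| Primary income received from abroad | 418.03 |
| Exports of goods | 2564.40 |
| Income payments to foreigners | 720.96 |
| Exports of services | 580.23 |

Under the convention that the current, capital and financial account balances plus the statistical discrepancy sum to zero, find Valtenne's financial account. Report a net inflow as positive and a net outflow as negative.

Goods balance = 2564.40 - 1869.68 = 694.72
Services balance = 580.23 - 1433.77 = -853.54
Trade balance (goods + services) = 694.72 + (-853.54) = -158.82
Net primary income = 418.03 - 720.96 = -302.93
Net secondary income = 152.99
Current account = -158.82 + (-302.93) + 152.99 = -308.76
Financial account = -(-308.76 + (-32.50) + 8.03) = 333.23

333.23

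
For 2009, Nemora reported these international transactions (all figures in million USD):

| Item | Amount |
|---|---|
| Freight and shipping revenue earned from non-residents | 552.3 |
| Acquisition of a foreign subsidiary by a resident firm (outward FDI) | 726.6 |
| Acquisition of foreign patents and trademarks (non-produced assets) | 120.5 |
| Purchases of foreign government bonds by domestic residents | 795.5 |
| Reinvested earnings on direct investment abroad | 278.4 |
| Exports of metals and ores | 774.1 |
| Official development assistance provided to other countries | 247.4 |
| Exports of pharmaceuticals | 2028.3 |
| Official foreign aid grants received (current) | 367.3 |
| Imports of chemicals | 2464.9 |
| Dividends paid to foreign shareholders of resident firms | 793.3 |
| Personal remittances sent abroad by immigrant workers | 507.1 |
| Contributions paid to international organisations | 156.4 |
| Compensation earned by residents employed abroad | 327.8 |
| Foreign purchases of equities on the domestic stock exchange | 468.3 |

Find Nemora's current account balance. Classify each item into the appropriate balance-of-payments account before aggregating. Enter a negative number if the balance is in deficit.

159.1

Goods: 774.1 + 2028.3 - 2464.9 = 337.5
Services: 552.3
Primary income: 278.4 + 327.8 - 793.3 = -187.1
Secondary income: -507.1 - 156.4 + 367.3 - 247.4 = -543.6
Current account = 337.5 + 552.3 + (-187.1) + (-543.6) = 159.1
(Excluded from the current account — financial account: acquisition of a foreign subsidiary by a resident firm (outward FDI) 726.6, purchases of foreign government bonds by domestic residents 795.5, foreign purchases of equities on the domestic stock exchange 468.3; capital account: acquisition of foreign patents and trademarks (non-produced assets) 120.5.)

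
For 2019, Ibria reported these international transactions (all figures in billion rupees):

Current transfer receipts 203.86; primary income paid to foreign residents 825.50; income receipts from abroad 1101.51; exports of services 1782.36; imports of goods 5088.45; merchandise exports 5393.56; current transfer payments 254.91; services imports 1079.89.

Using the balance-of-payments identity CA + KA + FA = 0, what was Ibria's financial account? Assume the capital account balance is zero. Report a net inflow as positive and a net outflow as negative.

-1232.54

Goods balance = 5393.56 - 5088.45 = 305.11
Services balance = 1782.36 - 1079.89 = 702.47
Trade balance (goods + services) = 305.11 + 702.47 = 1007.58
Net primary income = 1101.51 - 825.50 = 276.01
Net secondary income = 203.86 - 254.91 = -51.05
Current account = 1007.58 + 276.01 + (-51.05) = 1232.54
Financial account = -(1232.54) = -1232.54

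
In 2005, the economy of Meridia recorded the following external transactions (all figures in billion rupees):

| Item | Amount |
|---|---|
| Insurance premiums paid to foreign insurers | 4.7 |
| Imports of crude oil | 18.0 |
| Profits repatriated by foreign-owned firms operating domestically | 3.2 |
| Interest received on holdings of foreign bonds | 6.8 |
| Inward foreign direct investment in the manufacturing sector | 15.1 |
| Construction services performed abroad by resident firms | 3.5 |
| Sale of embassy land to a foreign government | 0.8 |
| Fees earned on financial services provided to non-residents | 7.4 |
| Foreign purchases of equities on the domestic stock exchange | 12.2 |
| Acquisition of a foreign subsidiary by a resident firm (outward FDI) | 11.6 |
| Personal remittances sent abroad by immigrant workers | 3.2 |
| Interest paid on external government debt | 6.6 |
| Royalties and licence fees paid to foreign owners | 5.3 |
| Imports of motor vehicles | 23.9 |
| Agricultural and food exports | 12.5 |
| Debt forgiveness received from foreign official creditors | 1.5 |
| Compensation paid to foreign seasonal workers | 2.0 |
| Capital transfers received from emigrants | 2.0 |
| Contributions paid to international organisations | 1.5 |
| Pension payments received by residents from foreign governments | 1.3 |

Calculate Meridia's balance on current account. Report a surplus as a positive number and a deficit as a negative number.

-36.9

Goods: -23.9 + 12.5 - 18.0 = -29.4
Services: -5.3 + 7.4 + 3.5 - 4.7 = 0.9
Primary income: 6.8 - 2.0 - 6.6 - 3.2 = -5.0
Secondary income: -3.2 - 1.5 + 1.3 = -3.4
Current account = (-29.4) + 0.9 + (-5.0) + (-3.4) = -36.9
(Excluded from the current account — financial account: inward foreign direct investment in the manufacturing sector 15.1, foreign purchases of equities on the domestic stock exchange 12.2, acquisition of a foreign subsidiary by a resident firm (outward FDI) 11.6; capital account: sale of embassy land to a foreign government 0.8, debt forgiveness received from foreign official creditors 1.5, capital transfers received from emigrants 2.0.)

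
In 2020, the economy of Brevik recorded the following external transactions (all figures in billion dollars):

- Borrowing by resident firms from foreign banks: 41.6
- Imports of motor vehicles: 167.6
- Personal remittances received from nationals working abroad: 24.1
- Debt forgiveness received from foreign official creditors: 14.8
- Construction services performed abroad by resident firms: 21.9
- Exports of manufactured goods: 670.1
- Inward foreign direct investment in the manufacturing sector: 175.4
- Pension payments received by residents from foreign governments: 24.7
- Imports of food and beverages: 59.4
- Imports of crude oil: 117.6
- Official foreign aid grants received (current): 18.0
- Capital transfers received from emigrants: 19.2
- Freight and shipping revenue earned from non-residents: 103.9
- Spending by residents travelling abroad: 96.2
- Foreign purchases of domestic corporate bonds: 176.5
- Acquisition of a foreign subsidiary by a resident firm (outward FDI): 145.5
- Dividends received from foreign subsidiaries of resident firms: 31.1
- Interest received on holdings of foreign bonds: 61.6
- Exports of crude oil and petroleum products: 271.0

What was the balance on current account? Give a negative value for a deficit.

Goods: 670.1 + 271.0 - 59.4 - 117.6 - 167.6 = 596.5
Services: -96.2 + 21.9 + 103.9 = 29.6
Primary income: 31.1 + 61.6 = 92.7
Secondary income: 24.7 + 18.0 + 24.1 = 66.8
Current account = 596.5 + 29.6 + 92.7 + 66.8 = 785.6
(Excluded from the current account — financial account: borrowing by resident firms from foreign banks 41.6, inward foreign direct investment in the manufacturing sector 175.4, foreign purchases of domestic corporate bonds 176.5, acquisition of a foreign subsidiary by a resident firm (outward FDI) 145.5; capital account: debt forgiveness received from foreign official creditors 14.8, capital transfers received from emigrants 19.2.)

785.6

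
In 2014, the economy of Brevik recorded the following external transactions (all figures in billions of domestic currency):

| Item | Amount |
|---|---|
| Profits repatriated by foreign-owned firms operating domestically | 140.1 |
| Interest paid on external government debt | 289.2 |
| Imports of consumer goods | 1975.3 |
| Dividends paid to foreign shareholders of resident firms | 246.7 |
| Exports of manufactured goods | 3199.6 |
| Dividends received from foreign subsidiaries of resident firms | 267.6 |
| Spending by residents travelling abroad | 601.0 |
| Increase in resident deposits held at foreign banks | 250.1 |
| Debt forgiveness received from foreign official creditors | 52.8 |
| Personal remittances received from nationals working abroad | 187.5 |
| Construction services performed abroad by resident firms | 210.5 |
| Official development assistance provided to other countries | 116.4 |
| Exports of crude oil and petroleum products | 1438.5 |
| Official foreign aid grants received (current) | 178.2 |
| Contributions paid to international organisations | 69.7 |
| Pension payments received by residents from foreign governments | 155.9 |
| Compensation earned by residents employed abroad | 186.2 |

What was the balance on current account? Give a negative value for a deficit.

Goods: 1438.5 + 3199.6 - 1975.3 = 2662.8
Services: 210.5 - 601.0 = -390.5
Primary income: -289.2 - 140.1 + 186.2 - 246.7 + 267.6 = -222.2
Secondary income: 187.5 + 155.9 - 69.7 - 116.4 + 178.2 = 335.5
Current account = 2662.8 + (-390.5) + (-222.2) + 335.5 = 2385.6
(Excluded from the current account — financial account: increase in resident deposits held at foreign banks 250.1; capital account: debt forgiveness received from foreign official creditors 52.8.)

2385.6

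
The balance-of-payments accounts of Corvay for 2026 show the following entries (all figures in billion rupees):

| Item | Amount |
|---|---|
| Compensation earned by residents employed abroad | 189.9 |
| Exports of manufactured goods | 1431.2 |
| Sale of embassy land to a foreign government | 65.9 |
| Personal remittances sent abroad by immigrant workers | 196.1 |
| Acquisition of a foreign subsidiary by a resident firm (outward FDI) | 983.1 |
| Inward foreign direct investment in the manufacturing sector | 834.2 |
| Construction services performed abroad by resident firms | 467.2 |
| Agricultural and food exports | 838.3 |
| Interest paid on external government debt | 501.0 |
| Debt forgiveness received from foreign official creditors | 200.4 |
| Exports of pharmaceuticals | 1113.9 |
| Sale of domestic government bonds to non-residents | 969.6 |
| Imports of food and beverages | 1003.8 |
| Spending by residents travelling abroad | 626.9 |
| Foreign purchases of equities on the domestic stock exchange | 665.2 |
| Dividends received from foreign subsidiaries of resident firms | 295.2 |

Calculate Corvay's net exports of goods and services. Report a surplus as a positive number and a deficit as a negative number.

2219.9

Goods: 838.3 + 1431.2 + 1113.9 - 1003.8 = 2379.6
Services: 467.2 - 626.9 = -159.7
Trade balance = 2379.6 + (-159.7) = 2219.9
(Excluded from the trade balance — primary income: compensation earned by residents employed abroad 189.9, interest paid on external government debt 501.0, dividends received from foreign subsidiaries of resident firms 295.2; capital account: sale of embassy land to a foreign government 65.9, debt forgiveness received from foreign official creditors 200.4; secondary income: personal remittances sent abroad by immigrant workers 196.1; financial account: acquisition of a foreign subsidiary by a resident firm (outward FDI) 983.1, inward foreign direct investment in the manufacturing sector 834.2, sale of domestic government bonds to non-residents 969.6, foreign purchases of equities on the domestic stock exchange 665.2.)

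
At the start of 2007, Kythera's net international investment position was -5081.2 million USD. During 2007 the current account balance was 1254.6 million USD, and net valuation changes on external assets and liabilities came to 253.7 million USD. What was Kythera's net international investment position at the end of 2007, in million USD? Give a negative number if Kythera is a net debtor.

-3572.9

Change in NIIP = current account + net valuation change = 1254.6 + 253.7 = 1508.3
End-of-year NIIP = -5081.2 + 1508.3 = -3572.9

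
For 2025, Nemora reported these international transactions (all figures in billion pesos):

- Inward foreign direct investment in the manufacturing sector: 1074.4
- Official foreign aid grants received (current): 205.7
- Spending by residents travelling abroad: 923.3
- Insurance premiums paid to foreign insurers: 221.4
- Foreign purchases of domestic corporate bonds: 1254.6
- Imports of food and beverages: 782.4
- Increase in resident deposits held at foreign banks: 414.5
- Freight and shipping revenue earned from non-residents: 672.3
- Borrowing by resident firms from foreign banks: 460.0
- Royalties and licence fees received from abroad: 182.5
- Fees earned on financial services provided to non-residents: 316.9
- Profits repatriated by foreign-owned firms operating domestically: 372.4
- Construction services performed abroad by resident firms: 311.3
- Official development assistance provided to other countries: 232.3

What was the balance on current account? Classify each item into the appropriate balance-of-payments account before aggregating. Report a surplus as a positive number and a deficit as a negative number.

-843.1

Goods: -782.4
Services: -923.3 - 221.4 + 311.3 + 672.3 + 182.5 + 316.9 = 338.3
Primary income: -372.4
Secondary income: 205.7 - 232.3 = -26.6
Current account = (-782.4) + 338.3 + (-372.4) + (-26.6) = -843.1
(Excluded from the current account — financial account: inward foreign direct investment in the manufacturing sector 1074.4, foreign purchases of domestic corporate bonds 1254.6, increase in resident deposits held at foreign banks 414.5, borrowing by resident firms from foreign banks 460.0.)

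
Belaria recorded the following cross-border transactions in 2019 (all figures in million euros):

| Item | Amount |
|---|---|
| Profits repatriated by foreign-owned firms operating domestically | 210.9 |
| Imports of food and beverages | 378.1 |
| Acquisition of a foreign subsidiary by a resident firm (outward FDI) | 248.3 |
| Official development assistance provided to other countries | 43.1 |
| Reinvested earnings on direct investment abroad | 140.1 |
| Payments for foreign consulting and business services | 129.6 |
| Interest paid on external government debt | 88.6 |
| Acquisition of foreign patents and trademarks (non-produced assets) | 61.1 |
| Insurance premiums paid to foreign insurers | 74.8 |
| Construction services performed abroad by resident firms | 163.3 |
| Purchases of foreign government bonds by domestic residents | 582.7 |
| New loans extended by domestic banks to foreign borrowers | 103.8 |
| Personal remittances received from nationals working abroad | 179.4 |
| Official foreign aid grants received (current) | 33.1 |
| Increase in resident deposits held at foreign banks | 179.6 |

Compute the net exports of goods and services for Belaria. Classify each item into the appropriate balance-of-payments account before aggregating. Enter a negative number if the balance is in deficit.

Goods: -378.1
Services: -129.6 + 163.3 - 74.8 = -41.1
Trade balance = -378.1 + (-41.1) = -419.2
(Excluded from the trade balance — primary income: profits repatriated by foreign-owned firms operating domestically 210.9, reinvested earnings on direct investment abroad 140.1, interest paid on external government debt 88.6; financial account: acquisition of a foreign subsidiary by a resident firm (outward FDI) 248.3, purchases of foreign government bonds by domestic residents 582.7, new loans extended by domestic banks to foreign borrowers 103.8, increase in resident deposits held at foreign banks 179.6; secondary income: official development assistance provided to other countries 43.1, personal remittances received from nationals working abroad 179.4, official foreign aid grants received (current) 33.1; capital account: acquisition of foreign patents and trademarks (non-produced assets) 61.1.)

-419.2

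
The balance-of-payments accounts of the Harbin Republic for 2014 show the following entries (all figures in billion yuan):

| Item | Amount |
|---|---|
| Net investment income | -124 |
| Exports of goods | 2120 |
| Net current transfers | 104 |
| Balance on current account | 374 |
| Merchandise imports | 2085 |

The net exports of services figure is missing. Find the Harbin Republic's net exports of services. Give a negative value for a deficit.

359

Current account = goods balance + services balance + net primary income + net secondary income
Sum of the known components = 15
Net exports of services = CA - (known components) = 374 - 15 = 359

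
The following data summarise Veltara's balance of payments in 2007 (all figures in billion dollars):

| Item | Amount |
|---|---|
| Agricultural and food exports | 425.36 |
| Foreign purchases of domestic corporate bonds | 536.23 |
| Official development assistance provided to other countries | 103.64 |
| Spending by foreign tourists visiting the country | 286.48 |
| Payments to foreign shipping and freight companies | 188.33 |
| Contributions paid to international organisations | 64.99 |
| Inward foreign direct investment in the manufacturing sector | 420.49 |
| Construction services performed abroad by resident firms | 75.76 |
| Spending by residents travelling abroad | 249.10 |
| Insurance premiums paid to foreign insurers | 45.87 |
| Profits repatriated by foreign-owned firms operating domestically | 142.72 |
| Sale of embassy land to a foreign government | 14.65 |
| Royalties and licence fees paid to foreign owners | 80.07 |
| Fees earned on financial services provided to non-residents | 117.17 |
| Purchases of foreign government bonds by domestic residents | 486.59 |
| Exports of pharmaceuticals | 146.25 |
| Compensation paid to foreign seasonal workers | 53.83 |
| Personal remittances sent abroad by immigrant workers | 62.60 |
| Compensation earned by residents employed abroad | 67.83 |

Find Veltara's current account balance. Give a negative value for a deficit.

Goods: 425.36 + 146.25 = 571.61
Services: -45.87 + 286.48 - 249.10 - 80.07 - 188.33 + 75.76 + 117.17 = -83.96
Primary income: -142.72 + 67.83 - 53.83 = -128.72
Secondary income: -64.99 - 62.60 - 103.64 = -231.23
Current account = 571.61 + (-83.96) + (-128.72) + (-231.23) = 127.70
(Excluded from the current account — financial account: foreign purchases of domestic corporate bonds 536.23, inward foreign direct investment in the manufacturing sector 420.49, purchases of foreign government bonds by domestic residents 486.59; capital account: sale of embassy land to a foreign government 14.65.)

127.70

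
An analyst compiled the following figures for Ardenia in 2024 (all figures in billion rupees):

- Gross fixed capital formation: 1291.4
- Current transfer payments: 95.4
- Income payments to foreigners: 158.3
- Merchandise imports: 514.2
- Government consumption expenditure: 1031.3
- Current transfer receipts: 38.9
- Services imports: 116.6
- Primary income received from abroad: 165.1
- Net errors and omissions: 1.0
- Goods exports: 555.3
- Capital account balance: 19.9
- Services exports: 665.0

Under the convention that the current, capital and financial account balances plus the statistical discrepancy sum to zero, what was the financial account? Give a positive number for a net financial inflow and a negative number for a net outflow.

Goods balance = 555.3 - 514.2 = 41.1
Services balance = 665.0 - 116.6 = 548.4
Trade balance (goods + services) = 41.1 + 548.4 = 589.5
Net primary income = 165.1 - 158.3 = 6.8
Net secondary income = 38.9 - 95.4 = -56.5
Current account = 589.5 + 6.8 + (-56.5) = 539.8
Financial account = -(539.8 + 19.9 + 1.0) = -560.7

-560.7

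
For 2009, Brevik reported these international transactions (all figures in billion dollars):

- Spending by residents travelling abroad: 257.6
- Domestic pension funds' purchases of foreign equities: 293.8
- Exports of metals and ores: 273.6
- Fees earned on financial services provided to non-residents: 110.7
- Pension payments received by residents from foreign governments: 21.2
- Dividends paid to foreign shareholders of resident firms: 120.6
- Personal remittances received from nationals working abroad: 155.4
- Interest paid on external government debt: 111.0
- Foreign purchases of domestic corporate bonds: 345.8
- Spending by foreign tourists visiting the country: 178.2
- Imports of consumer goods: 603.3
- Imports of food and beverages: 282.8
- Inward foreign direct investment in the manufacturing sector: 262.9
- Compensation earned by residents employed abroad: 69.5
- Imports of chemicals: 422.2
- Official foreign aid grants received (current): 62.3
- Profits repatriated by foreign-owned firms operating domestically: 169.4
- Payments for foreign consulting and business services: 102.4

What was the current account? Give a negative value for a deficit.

Goods: 273.6 - 282.8 - 603.3 - 422.2 = -1034.7
Services: -257.6 + 178.2 - 102.4 + 110.7 = -71.1
Primary income: -169.4 - 120.6 - 111.0 + 69.5 = -331.5
Secondary income: 62.3 + 21.2 + 155.4 = 238.9
Current account = (-1034.7) + (-71.1) + (-331.5) + 238.9 = -1198.4
(Excluded from the current account — financial account: domestic pension funds' purchases of foreign equities 293.8, foreign purchases of domestic corporate bonds 345.8, inward foreign direct investment in the manufacturing sector 262.9.)

-1198.4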